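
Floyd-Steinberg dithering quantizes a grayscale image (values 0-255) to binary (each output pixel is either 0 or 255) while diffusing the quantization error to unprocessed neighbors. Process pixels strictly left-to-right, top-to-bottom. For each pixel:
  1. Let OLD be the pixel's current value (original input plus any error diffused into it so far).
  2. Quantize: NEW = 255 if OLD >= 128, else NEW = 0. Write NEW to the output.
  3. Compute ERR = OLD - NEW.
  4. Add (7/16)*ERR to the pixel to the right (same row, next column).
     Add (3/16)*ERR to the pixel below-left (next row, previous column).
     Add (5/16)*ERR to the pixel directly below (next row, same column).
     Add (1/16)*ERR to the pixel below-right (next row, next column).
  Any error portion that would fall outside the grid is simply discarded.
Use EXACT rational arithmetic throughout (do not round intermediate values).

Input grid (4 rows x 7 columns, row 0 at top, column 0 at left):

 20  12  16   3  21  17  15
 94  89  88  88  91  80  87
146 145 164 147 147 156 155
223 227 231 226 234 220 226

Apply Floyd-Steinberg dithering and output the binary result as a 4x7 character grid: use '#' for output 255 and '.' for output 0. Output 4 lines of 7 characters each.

(0,0): OLD=20 → NEW=0, ERR=20
(0,1): OLD=83/4 → NEW=0, ERR=83/4
(0,2): OLD=1605/64 → NEW=0, ERR=1605/64
(0,3): OLD=14307/1024 → NEW=0, ERR=14307/1024
(0,4): OLD=444213/16384 → NEW=0, ERR=444213/16384
(0,5): OLD=7565939/262144 → NEW=0, ERR=7565939/262144
(0,6): OLD=115876133/4194304 → NEW=0, ERR=115876133/4194304
(1,0): OLD=6665/64 → NEW=0, ERR=6665/64
(1,1): OLD=75263/512 → NEW=255, ERR=-55297/512
(1,2): OLD=860203/16384 → NEW=0, ERR=860203/16384
(1,3): OLD=7994543/65536 → NEW=0, ERR=7994543/65536
(1,4): OLD=667426317/4194304 → NEW=255, ERR=-402121203/4194304
(1,5): OLD=1810241373/33554432 → NEW=0, ERR=1810241373/33554432
(1,6): OLD=64982944467/536870912 → NEW=0, ERR=64982944467/536870912
(2,0): OLD=1296741/8192 → NEW=255, ERR=-792219/8192
(2,1): OLD=22359143/262144 → NEW=0, ERR=22359143/262144
(2,2): OLD=980818549/4194304 → NEW=255, ERR=-88728971/4194304
(2,3): OLD=5408001165/33554432 → NEW=255, ERR=-3148378995/33554432
(2,4): OLD=25160226557/268435456 → NEW=0, ERR=25160226557/268435456
(2,5): OLD=1980569597407/8589934592 → NEW=255, ERR=-209863723553/8589934592
(2,6): OLD=25496049072137/137438953472 → NEW=255, ERR=-9550884063223/137438953472
(3,0): OLD=875652181/4194304 → NEW=255, ERR=-193895339/4194304
(3,1): OLD=7496686577/33554432 → NEW=255, ERR=-1059693583/33554432
(3,2): OLD=53233500035/268435456 → NEW=255, ERR=-15217541245/268435456
(3,3): OLD=202001671477/1073741824 → NEW=255, ERR=-71802493643/1073741824
(3,4): OLD=30729835524181/137438953472 → NEW=255, ERR=-4317097611179/137438953472
(3,5): OLD=210502859433231/1099511627776 → NEW=255, ERR=-69872605649649/1099511627776
(3,6): OLD=3077827887346769/17592186044416 → NEW=255, ERR=-1408179553979311/17592186044416
Row 0: .......
Row 1: .#..#..
Row 2: #.##.##
Row 3: #######

Answer: .......
.#..#..
#.##.##
#######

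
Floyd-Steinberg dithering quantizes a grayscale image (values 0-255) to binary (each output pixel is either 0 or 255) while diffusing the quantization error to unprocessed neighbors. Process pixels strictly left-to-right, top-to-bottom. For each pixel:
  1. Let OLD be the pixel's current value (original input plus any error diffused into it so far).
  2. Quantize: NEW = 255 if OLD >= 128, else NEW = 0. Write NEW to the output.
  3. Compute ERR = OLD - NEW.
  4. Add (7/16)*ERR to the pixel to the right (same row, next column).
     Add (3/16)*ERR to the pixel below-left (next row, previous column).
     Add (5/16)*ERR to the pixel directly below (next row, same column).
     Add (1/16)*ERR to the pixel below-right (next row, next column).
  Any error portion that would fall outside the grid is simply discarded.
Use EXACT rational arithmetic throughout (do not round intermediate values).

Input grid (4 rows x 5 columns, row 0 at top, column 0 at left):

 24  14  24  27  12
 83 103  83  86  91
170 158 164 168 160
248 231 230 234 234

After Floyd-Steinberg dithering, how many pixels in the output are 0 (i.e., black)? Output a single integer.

(0,0): OLD=24 → NEW=0, ERR=24
(0,1): OLD=49/2 → NEW=0, ERR=49/2
(0,2): OLD=1111/32 → NEW=0, ERR=1111/32
(0,3): OLD=21601/512 → NEW=0, ERR=21601/512
(0,4): OLD=249511/8192 → NEW=0, ERR=249511/8192
(1,0): OLD=3043/32 → NEW=0, ERR=3043/32
(1,1): OLD=41029/256 → NEW=255, ERR=-24251/256
(1,2): OLD=506649/8192 → NEW=0, ERR=506649/8192
(1,3): OLD=4394941/32768 → NEW=255, ERR=-3960899/32768
(1,4): OLD=26356599/524288 → NEW=0, ERR=26356599/524288
(2,0): OLD=745287/4096 → NEW=255, ERR=-299193/4096
(2,1): OLD=14939469/131072 → NEW=0, ERR=14939469/131072
(2,2): OLD=429093831/2097152 → NEW=255, ERR=-105679929/2097152
(2,3): OLD=4075878725/33554432 → NEW=0, ERR=4075878725/33554432
(2,4): OLD=118808648099/536870912 → NEW=255, ERR=-18093434461/536870912
(3,0): OLD=517041223/2097152 → NEW=255, ERR=-17732537/2097152
(3,1): OLD=4175938475/16777216 → NEW=255, ERR=-102251605/16777216
(3,2): OLD=129646533209/536870912 → NEW=255, ERR=-7255549351/536870912
(3,3): OLD=275498972733/1073741824 → NEW=255, ERR=1694807613/1073741824
(3,4): OLD=3981446816937/17179869184 → NEW=255, ERR=-399419824983/17179869184
Output grid:
  Row 0: .....  (5 black, running=5)
  Row 1: .#.#.  (3 black, running=8)
  Row 2: #.#.#  (2 black, running=10)
  Row 3: #####  (0 black, running=10)

Answer: 10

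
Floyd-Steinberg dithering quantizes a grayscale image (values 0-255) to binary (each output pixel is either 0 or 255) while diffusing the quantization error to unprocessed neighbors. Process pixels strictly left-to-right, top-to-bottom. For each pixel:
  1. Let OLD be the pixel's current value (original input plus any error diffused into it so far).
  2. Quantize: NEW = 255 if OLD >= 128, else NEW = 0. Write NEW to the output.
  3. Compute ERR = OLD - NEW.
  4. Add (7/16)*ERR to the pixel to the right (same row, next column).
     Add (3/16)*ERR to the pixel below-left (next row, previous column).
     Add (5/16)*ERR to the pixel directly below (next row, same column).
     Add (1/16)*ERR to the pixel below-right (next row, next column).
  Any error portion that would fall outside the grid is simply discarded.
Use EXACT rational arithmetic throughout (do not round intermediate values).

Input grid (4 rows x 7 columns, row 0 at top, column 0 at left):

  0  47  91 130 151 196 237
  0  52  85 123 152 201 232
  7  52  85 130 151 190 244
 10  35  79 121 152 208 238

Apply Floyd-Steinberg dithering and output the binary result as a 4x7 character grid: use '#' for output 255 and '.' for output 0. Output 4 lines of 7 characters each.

(0,0): OLD=0 → NEW=0, ERR=0
(0,1): OLD=47 → NEW=0, ERR=47
(0,2): OLD=1785/16 → NEW=0, ERR=1785/16
(0,3): OLD=45775/256 → NEW=255, ERR=-19505/256
(0,4): OLD=481961/4096 → NEW=0, ERR=481961/4096
(0,5): OLD=16218783/65536 → NEW=255, ERR=-492897/65536
(0,6): OLD=245062233/1048576 → NEW=255, ERR=-22324647/1048576
(1,0): OLD=141/16 → NEW=0, ERR=141/16
(1,1): OLD=11707/128 → NEW=0, ERR=11707/128
(1,2): OLD=608375/4096 → NEW=255, ERR=-436105/4096
(1,3): OLD=1337659/16384 → NEW=0, ERR=1337659/16384
(1,4): OLD=228922913/1048576 → NEW=255, ERR=-38463967/1048576
(1,5): OLD=1559974481/8388608 → NEW=255, ERR=-579120559/8388608
(1,6): OLD=26128592287/134217728 → NEW=255, ERR=-8096928353/134217728
(2,0): OLD=55097/2048 → NEW=0, ERR=55097/2048
(2,1): OLD=4780131/65536 → NEW=0, ERR=4780131/65536
(2,2): OLD=109747369/1048576 → NEW=0, ERR=109747369/1048576
(2,3): OLD=1575142881/8388608 → NEW=255, ERR=-563952159/8388608
(2,4): OLD=6864086433/67108864 → NEW=0, ERR=6864086433/67108864
(2,5): OLD=428575285627/2147483648 → NEW=255, ERR=-119033044613/2147483648
(2,6): OLD=6754535718157/34359738368 → NEW=255, ERR=-2007197565683/34359738368
(3,0): OLD=33641673/1048576 → NEW=0, ERR=33641673/1048576
(3,1): OLD=781278261/8388608 → NEW=0, ERR=781278261/8388608
(3,2): OLD=9691021695/67108864 → NEW=255, ERR=-7421738625/67108864
(3,3): OLD=20757148721/268435456 → NEW=0, ERR=20757148721/268435456
(3,4): OLD=6981863503049/34359738368 → NEW=255, ERR=-1779869780791/34359738368
(3,5): OLD=44930148405387/274877906944 → NEW=255, ERR=-25163717865333/274877906944
(3,6): OLD=775064912247637/4398046511104 → NEW=255, ERR=-346436948083883/4398046511104
Row 0: ...#.##
Row 1: ..#.###
Row 2: ...#.##
Row 3: ..#.###

Answer: ...#.##
..#.###
...#.##
..#.###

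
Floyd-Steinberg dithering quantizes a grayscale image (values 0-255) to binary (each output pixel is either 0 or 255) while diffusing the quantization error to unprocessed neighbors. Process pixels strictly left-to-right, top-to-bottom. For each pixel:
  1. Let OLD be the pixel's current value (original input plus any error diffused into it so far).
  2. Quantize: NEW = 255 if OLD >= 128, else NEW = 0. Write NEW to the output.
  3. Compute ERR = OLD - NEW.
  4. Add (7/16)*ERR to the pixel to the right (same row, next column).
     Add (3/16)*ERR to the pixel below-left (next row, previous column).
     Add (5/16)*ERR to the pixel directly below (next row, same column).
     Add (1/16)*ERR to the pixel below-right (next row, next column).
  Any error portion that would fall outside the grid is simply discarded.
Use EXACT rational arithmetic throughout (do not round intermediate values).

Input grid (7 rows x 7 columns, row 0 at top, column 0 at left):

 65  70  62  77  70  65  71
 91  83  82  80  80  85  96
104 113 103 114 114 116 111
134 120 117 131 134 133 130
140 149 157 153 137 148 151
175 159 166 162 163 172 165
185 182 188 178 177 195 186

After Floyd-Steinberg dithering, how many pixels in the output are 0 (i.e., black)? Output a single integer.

Answer: 24

Derivation:
(0,0): OLD=65 → NEW=0, ERR=65
(0,1): OLD=1575/16 → NEW=0, ERR=1575/16
(0,2): OLD=26897/256 → NEW=0, ERR=26897/256
(0,3): OLD=503671/4096 → NEW=0, ERR=503671/4096
(0,4): OLD=8113217/65536 → NEW=0, ERR=8113217/65536
(0,5): OLD=124949959/1048576 → NEW=0, ERR=124949959/1048576
(0,6): OLD=2065832049/16777216 → NEW=0, ERR=2065832049/16777216
(1,0): OLD=33221/256 → NEW=255, ERR=-32059/256
(1,1): OLD=169443/2048 → NEW=0, ERR=169443/2048
(1,2): OLD=11812127/65536 → NEW=255, ERR=-4899553/65536
(1,3): OLD=30277043/262144 → NEW=0, ERR=30277043/262144
(1,4): OLD=3342781497/16777216 → NEW=255, ERR=-935408583/16777216
(1,5): OLD=17269815049/134217728 → NEW=255, ERR=-16955705591/134217728
(1,6): OLD=186095367783/2147483648 → NEW=0, ERR=186095367783/2147483648
(2,0): OLD=2633841/32768 → NEW=0, ERR=2633841/32768
(2,1): OLD=159567979/1048576 → NEW=255, ERR=-107818901/1048576
(2,2): OLD=1031436033/16777216 → NEW=0, ERR=1031436033/16777216
(2,3): OLD=21724918329/134217728 → NEW=255, ERR=-12500602311/134217728
(2,4): OLD=42263652809/1073741824 → NEW=0, ERR=42263652809/1073741824
(2,5): OLD=3659518147459/34359738368 → NEW=0, ERR=3659518147459/34359738368
(2,6): OLD=97186491165125/549755813888 → NEW=255, ERR=-43001241376315/549755813888
(3,0): OLD=2346104801/16777216 → NEW=255, ERR=-1932085279/16777216
(3,1): OLD=7252490189/134217728 → NEW=0, ERR=7252490189/134217728
(3,2): OLD=145988916599/1073741824 → NEW=255, ERR=-127815248521/1073741824
(3,3): OLD=262158723889/4294967296 → NEW=0, ERR=262158723889/4294967296
(3,4): OLD=102888752298977/549755813888 → NEW=255, ERR=-37298980242463/549755813888
(3,5): OLD=547092114081203/4398046511104 → NEW=0, ERR=547092114081203/4398046511104
(3,6): OLD=11725950209486893/70368744177664 → NEW=255, ERR=-6218079555817427/70368744177664
(4,0): OLD=245121770127/2147483648 → NEW=0, ERR=245121770127/2147483648
(4,1): OLD=6401454216003/34359738368 → NEW=255, ERR=-2360279067837/34359738368
(4,2): OLD=57487716403917/549755813888 → NEW=0, ERR=57487716403917/549755813888
(4,3): OLD=869329741272031/4398046511104 → NEW=255, ERR=-252172119059489/4398046511104
(4,4): OLD=4146540392365485/35184372088832 → NEW=0, ERR=4146540392365485/35184372088832
(4,5): OLD=245023612693833837/1125899906842624 → NEW=255, ERR=-42080863551035283/1125899906842624
(4,6): OLD=2068217346813926411/18014398509481984 → NEW=0, ERR=2068217346813926411/18014398509481984
(5,0): OLD=108736171837049/549755813888 → NEW=255, ERR=-31451560704391/549755813888
(5,1): OLD=612404931268819/4398046511104 → NEW=255, ERR=-509096929062701/4398046511104
(5,2): OLD=4679204804174197/35184372088832 → NEW=255, ERR=-4292810078477963/35184372088832
(5,3): OLD=33590086084737193/281474976710656 → NEW=0, ERR=33590086084737193/281474976710656
(5,4): OLD=4349517177064347363/18014398509481984 → NEW=255, ERR=-244154442853558557/18014398509481984
(5,5): OLD=26413877617684797491/144115188075855872 → NEW=255, ERR=-10335495341658449869/144115188075855872
(5,6): OLD=385457972466674893213/2305843009213693952 → NEW=255, ERR=-202531994882817064547/2305843009213693952
(6,0): OLD=10232864457504097/70368744177664 → NEW=255, ERR=-7711165307800223/70368744177664
(6,1): OLD=80425211324710101/1125899906842624 → NEW=0, ERR=80425211324710101/1125899906842624
(6,2): OLD=3535586005675904479/18014398509481984 → NEW=255, ERR=-1058085614242001441/18014398509481984
(6,3): OLD=25858426556842594689/144115188075855872 → NEW=255, ERR=-10890946402500652671/144115188075855872
(6,4): OLD=38540381018698376467/288230376151711744 → NEW=255, ERR=-34958364899988118253/288230376151711744
(6,5): OLD=3770874373681007829615/36893488147419103232 → NEW=0, ERR=3770874373681007829615/36893488147419103232
(6,6): OLD=117342694944396377695513/590295810358705651712 → NEW=255, ERR=-33182736697073563491047/590295810358705651712
Output grid:
  Row 0: .......  (7 black, running=7)
  Row 1: #.#.##.  (3 black, running=10)
  Row 2: .#.#..#  (4 black, running=14)
  Row 3: #.#.#.#  (3 black, running=17)
  Row 4: .#.#.#.  (4 black, running=21)
  Row 5: ###.###  (1 black, running=22)
  Row 6: #.###.#  (2 black, running=24)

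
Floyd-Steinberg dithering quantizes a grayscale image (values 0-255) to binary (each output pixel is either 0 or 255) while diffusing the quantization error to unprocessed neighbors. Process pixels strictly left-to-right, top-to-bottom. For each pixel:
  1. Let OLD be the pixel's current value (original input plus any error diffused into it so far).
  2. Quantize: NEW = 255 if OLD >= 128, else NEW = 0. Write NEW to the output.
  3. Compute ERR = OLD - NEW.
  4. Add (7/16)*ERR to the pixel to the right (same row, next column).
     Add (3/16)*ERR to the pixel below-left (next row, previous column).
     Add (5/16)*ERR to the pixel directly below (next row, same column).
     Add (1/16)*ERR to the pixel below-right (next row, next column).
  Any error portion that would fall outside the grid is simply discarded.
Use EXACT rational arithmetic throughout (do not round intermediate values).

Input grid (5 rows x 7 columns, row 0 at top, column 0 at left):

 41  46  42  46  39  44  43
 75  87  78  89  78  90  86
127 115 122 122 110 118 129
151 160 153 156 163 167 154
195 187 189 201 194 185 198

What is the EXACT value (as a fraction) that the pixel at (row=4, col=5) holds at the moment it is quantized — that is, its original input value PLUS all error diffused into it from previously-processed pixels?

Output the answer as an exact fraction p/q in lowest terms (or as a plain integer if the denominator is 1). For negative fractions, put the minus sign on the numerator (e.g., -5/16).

(0,0): OLD=41 → NEW=0, ERR=41
(0,1): OLD=1023/16 → NEW=0, ERR=1023/16
(0,2): OLD=17913/256 → NEW=0, ERR=17913/256
(0,3): OLD=313807/4096 → NEW=0, ERR=313807/4096
(0,4): OLD=4752553/65536 → NEW=0, ERR=4752553/65536
(0,5): OLD=79405215/1048576 → NEW=0, ERR=79405215/1048576
(0,6): OLD=1277256793/16777216 → NEW=0, ERR=1277256793/16777216
(1,0): OLD=25549/256 → NEW=0, ERR=25549/256
(1,1): OLD=340635/2048 → NEW=255, ERR=-181605/2048
(1,2): OLD=5205687/65536 → NEW=0, ERR=5205687/65536
(1,3): OLD=43427755/262144 → NEW=255, ERR=-23418965/262144
(1,4): OLD=1351646305/16777216 → NEW=0, ERR=1351646305/16777216
(1,5): OLD=22510778161/134217728 → NEW=255, ERR=-11714742479/134217728
(1,6): OLD=163934535615/2147483648 → NEW=0, ERR=163934535615/2147483648
(2,0): OLD=4638681/32768 → NEW=255, ERR=-3717159/32768
(2,1): OLD=61646819/1048576 → NEW=0, ERR=61646819/1048576
(2,2): OLD=2520793705/16777216 → NEW=255, ERR=-1757396375/16777216
(2,3): OLD=9170438497/134217728 → NEW=0, ERR=9170438497/134217728
(2,4): OLD=153673692721/1073741824 → NEW=255, ERR=-120130472399/1073741824
(2,5): OLD=2100257449403/34359738368 → NEW=0, ERR=2100257449403/34359738368
(2,6): OLD=95736090911949/549755813888 → NEW=255, ERR=-44451641629491/549755813888
(3,0): OLD=2123554633/16777216 → NEW=0, ERR=2123554633/16777216
(3,1): OLD=27785463189/134217728 → NEW=255, ERR=-6440057451/134217728
(3,2): OLD=124295424655/1073741824 → NEW=0, ERR=124295424655/1073741824
(3,3): OLD=861020079993/4294967296 → NEW=255, ERR=-234196580487/4294967296
(3,4): OLD=65922718176073/549755813888 → NEW=0, ERR=65922718176073/549755813888
(3,5): OLD=951782715568363/4398046511104 → NEW=255, ERR=-169719144763157/4398046511104
(3,6): OLD=8139519878362101/70368744177664 → NEW=0, ERR=8139519878362101/70368744177664
(4,0): OLD=484381324327/2147483648 → NEW=255, ERR=-63227005913/2147483648
(4,1): OLD=6485064978299/34359738368 → NEW=255, ERR=-2276668305541/34359738368
(4,2): OLD=100585065991701/549755813888 → NEW=255, ERR=-39602666549739/549755813888
(4,3): OLD=801158816027767/4398046511104 → NEW=255, ERR=-320343044303753/4398046511104
(4,4): OLD=6648534527337653/35184372088832 → NEW=255, ERR=-2323480355314507/35184372088832
(4,5): OLD=195041893772053429/1125899906842624 → NEW=255, ERR=-92062582472815691/1125899906842624
Target (4,5): original=185, with diffused error = 195041893772053429/1125899906842624

Answer: 195041893772053429/1125899906842624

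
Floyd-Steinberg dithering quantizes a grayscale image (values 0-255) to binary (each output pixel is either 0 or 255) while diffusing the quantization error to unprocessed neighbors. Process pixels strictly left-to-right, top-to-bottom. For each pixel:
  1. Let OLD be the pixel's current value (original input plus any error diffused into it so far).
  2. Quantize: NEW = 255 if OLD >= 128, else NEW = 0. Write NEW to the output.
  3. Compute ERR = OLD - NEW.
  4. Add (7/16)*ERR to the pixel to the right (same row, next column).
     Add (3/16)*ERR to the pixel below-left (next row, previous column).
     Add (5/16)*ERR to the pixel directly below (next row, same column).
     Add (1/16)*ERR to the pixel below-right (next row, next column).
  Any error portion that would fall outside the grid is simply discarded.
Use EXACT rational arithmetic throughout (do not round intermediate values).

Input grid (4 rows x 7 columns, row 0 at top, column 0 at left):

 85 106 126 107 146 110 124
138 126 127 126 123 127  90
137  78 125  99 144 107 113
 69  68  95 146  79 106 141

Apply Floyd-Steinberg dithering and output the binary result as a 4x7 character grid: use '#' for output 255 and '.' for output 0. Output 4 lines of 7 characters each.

Answer: .#.#.#.
#.#.#.#
..#.#..
.#.#.##

Derivation:
(0,0): OLD=85 → NEW=0, ERR=85
(0,1): OLD=2291/16 → NEW=255, ERR=-1789/16
(0,2): OLD=19733/256 → NEW=0, ERR=19733/256
(0,3): OLD=576403/4096 → NEW=255, ERR=-468077/4096
(0,4): OLD=6291717/65536 → NEW=0, ERR=6291717/65536
(0,5): OLD=159385379/1048576 → NEW=255, ERR=-108001501/1048576
(0,6): OLD=1324364277/16777216 → NEW=0, ERR=1324364277/16777216
(1,0): OLD=36761/256 → NEW=255, ERR=-28519/256
(1,1): OLD=127151/2048 → NEW=0, ERR=127151/2048
(1,2): OLD=9819611/65536 → NEW=255, ERR=-6892069/65536
(1,3): OLD=17589183/262144 → NEW=0, ERR=17589183/262144
(1,4): OLD=2615599837/16777216 → NEW=255, ERR=-1662590243/16777216
(1,5): OLD=9698411757/134217728 → NEW=0, ERR=9698411757/134217728
(1,6): OLD=300312789571/2147483648 → NEW=255, ERR=-247295540669/2147483648
(2,0): OLD=3729909/32768 → NEW=0, ERR=3729909/32768
(2,1): OLD=126374743/1048576 → NEW=0, ERR=126374743/1048576
(2,2): OLD=2706581189/16777216 → NEW=255, ERR=-1571608891/16777216
(2,3): OLD=7225123037/134217728 → NEW=0, ERR=7225123037/134217728
(2,4): OLD=165705396909/1073741824 → NEW=255, ERR=-108098768211/1073741824
(2,5): OLD=1984284017871/34359738368 → NEW=0, ERR=1984284017871/34359738368
(2,6): OLD=58711545250713/549755813888 → NEW=0, ERR=58711545250713/549755813888
(3,0): OLD=2133537573/16777216 → NEW=0, ERR=2133537573/16777216
(3,1): OLD=20246620097/134217728 → NEW=255, ERR=-13978900543/134217728
(3,2): OLD=40572811667/1073741824 → NEW=0, ERR=40572811667/1073741824
(3,3): OLD=664099057589/4294967296 → NEW=255, ERR=-431117602891/4294967296
(3,4): OLD=9794804172581/549755813888 → NEW=0, ERR=9794804172581/549755813888
(3,5): OLD=640240138709951/4398046511104 → NEW=255, ERR=-481261721621569/4398046511104
(3,6): OLD=9155611042015649/70368744177664 → NEW=255, ERR=-8788418723288671/70368744177664
Row 0: .#.#.#.
Row 1: #.#.#.#
Row 2: ..#.#..
Row 3: .#.#.##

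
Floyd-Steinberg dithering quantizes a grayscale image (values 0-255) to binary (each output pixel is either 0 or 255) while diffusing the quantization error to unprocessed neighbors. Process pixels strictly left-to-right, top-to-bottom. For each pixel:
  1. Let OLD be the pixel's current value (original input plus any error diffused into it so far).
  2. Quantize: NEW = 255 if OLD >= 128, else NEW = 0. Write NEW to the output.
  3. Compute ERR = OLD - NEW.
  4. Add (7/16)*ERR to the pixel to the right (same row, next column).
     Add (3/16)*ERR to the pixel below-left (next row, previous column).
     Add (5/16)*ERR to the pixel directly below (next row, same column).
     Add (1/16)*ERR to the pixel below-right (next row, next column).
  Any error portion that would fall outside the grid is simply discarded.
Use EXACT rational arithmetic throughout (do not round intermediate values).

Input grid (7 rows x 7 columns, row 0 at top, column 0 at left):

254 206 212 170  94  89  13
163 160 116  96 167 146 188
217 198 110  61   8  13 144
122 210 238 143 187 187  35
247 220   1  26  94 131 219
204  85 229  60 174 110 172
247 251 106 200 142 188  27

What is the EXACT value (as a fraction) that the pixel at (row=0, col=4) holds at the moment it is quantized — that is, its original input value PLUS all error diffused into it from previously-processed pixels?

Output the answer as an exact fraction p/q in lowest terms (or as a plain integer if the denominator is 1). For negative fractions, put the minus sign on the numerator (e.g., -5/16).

Answer: 2912559/65536

Derivation:
(0,0): OLD=254 → NEW=255, ERR=-1
(0,1): OLD=3289/16 → NEW=255, ERR=-791/16
(0,2): OLD=48735/256 → NEW=255, ERR=-16545/256
(0,3): OLD=580505/4096 → NEW=255, ERR=-463975/4096
(0,4): OLD=2912559/65536 → NEW=0, ERR=2912559/65536
Target (0,4): original=94, with diffused error = 2912559/65536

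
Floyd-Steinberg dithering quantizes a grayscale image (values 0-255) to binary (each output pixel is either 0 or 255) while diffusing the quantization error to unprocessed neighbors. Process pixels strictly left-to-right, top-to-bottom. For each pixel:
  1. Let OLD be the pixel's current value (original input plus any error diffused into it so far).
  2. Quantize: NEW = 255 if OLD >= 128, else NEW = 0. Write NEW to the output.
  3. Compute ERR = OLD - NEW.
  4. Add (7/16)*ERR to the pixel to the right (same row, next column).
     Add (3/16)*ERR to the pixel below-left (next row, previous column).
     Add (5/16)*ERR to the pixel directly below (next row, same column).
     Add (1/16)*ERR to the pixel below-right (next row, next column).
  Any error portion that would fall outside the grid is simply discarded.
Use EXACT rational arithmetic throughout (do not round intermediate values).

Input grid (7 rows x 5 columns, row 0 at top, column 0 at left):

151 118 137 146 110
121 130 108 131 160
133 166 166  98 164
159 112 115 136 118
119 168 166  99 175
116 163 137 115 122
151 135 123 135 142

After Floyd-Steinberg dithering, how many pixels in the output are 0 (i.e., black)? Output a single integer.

Answer: 15

Derivation:
(0,0): OLD=151 → NEW=255, ERR=-104
(0,1): OLD=145/2 → NEW=0, ERR=145/2
(0,2): OLD=5399/32 → NEW=255, ERR=-2761/32
(0,3): OLD=55425/512 → NEW=0, ERR=55425/512
(0,4): OLD=1289095/8192 → NEW=255, ERR=-799865/8192
(1,0): OLD=3267/32 → NEW=0, ERR=3267/32
(1,1): OLD=44709/256 → NEW=255, ERR=-20571/256
(1,2): OLD=579257/8192 → NEW=0, ERR=579257/8192
(1,3): OLD=5638205/32768 → NEW=255, ERR=-2717635/32768
(1,4): OLD=52412535/524288 → NEW=0, ERR=52412535/524288
(2,0): OLD=613735/4096 → NEW=255, ERR=-430745/4096
(2,1): OLD=15010285/131072 → NEW=0, ERR=15010285/131072
(2,2): OLD=456395815/2097152 → NEW=255, ERR=-78377945/2097152
(2,3): OLD=2647285733/33554432 → NEW=0, ERR=2647285733/33554432
(2,4): OLD=120566982659/536870912 → NEW=255, ERR=-16335099901/536870912
(3,0): OLD=309558823/2097152 → NEW=255, ERR=-225214937/2097152
(3,1): OLD=1463369675/16777216 → NEW=0, ERR=1463369675/16777216
(3,2): OLD=87741584889/536870912 → NEW=255, ERR=-49160497671/536870912
(3,3): OLD=120852553229/1073741824 → NEW=0, ERR=120852553229/1073741824
(3,4): OLD=2794554580761/17179869184 → NEW=255, ERR=-1586312061159/17179869184
(4,0): OLD=27325330809/268435456 → NEW=0, ERR=27325330809/268435456
(4,1): OLD=1854666273897/8589934592 → NEW=255, ERR=-335767047063/8589934592
(4,2): OLD=20181363684327/137438953472 → NEW=255, ERR=-14865569451033/137438953472
(4,3): OLD=140333373337385/2199023255552 → NEW=0, ERR=140333373337385/2199023255552
(4,4): OLD=6371865038778527/35184372088832 → NEW=255, ERR=-2600149843873633/35184372088832
(5,0): OLD=19307670391003/137438953472 → NEW=255, ERR=-15739262744357/137438953472
(5,1): OLD=95399224350273/1099511627776 → NEW=0, ERR=95399224350273/1099511627776
(5,2): OLD=5301646316955193/35184372088832 → NEW=255, ERR=-3670368565696967/35184372088832
(5,3): OLD=9666824809869391/140737488355328 → NEW=0, ERR=9666824809869391/140737488355328
(5,4): OLD=299365689954805973/2251799813685248 → NEW=255, ERR=-274843262534932267/2251799813685248
(6,0): OLD=2313047255983355/17592186044416 → NEW=255, ERR=-2172960185342725/17592186044416
(6,1): OLD=45800320053476357/562949953421312 → NEW=0, ERR=45800320053476357/562949953421312
(6,2): OLD=1299704564037491623/9007199254740992 → NEW=255, ERR=-997131245921461337/9007199254740992
(6,3): OLD=11331282104710907725/144115188075855872 → NEW=0, ERR=11331282104710907725/144115188075855872
(6,4): OLD=328697666635448826203/2305843009213693952 → NEW=255, ERR=-259292300714043131557/2305843009213693952
Output grid:
  Row 0: #.#.#  (2 black, running=2)
  Row 1: .#.#.  (3 black, running=5)
  Row 2: #.#.#  (2 black, running=7)
  Row 3: #.#.#  (2 black, running=9)
  Row 4: .##.#  (2 black, running=11)
  Row 5: #.#.#  (2 black, running=13)
  Row 6: #.#.#  (2 black, running=15)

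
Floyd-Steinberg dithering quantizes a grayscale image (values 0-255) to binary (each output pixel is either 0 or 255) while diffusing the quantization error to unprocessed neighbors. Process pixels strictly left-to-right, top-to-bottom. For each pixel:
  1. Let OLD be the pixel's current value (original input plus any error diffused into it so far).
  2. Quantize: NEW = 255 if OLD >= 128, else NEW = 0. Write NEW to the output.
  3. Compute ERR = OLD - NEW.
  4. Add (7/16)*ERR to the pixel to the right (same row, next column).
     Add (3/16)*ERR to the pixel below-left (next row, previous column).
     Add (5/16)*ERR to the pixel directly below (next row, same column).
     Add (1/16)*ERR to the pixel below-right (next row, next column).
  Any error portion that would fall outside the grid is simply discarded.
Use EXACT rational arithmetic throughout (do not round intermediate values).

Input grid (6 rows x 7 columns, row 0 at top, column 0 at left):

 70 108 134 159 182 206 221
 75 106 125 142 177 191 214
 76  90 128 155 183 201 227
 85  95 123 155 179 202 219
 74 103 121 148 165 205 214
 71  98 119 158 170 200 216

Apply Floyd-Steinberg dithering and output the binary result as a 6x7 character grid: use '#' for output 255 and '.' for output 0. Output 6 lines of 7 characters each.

(0,0): OLD=70 → NEW=0, ERR=70
(0,1): OLD=1109/8 → NEW=255, ERR=-931/8
(0,2): OLD=10635/128 → NEW=0, ERR=10635/128
(0,3): OLD=400077/2048 → NEW=255, ERR=-122163/2048
(0,4): OLD=5108635/32768 → NEW=255, ERR=-3247205/32768
(0,5): OLD=85272893/524288 → NEW=255, ERR=-48420547/524288
(0,6): OLD=1514938539/8388608 → NEW=255, ERR=-624156501/8388608
(1,0): OLD=9607/128 → NEW=0, ERR=9607/128
(1,1): OLD=125361/1024 → NEW=0, ERR=125361/1024
(1,2): OLD=6097029/32768 → NEW=255, ERR=-2258811/32768
(1,3): OLD=10461281/131072 → NEW=0, ERR=10461281/131072
(1,4): OLD=1341387715/8388608 → NEW=255, ERR=-797707325/8388608
(1,5): OLD=6737118515/67108864 → NEW=0, ERR=6737118515/67108864
(1,6): OLD=245776489885/1073741824 → NEW=255, ERR=-28027675235/1073741824
(2,0): OLD=2005547/16384 → NEW=0, ERR=2005547/16384
(2,1): OLD=91004297/524288 → NEW=255, ERR=-42689143/524288
(2,2): OLD=783933147/8388608 → NEW=0, ERR=783933147/8388608
(2,3): OLD=13333756099/67108864 → NEW=255, ERR=-3779004221/67108864
(2,4): OLD=81850481331/536870912 → NEW=255, ERR=-55051601229/536870912
(2,5): OLD=3035211206673/17179869184 → NEW=255, ERR=-1345655435247/17179869184
(2,6): OLD=52460185150599/274877906944 → NEW=255, ERR=-17633681120121/274877906944
(3,0): OLD=905851771/8388608 → NEW=0, ERR=905851771/8388608
(3,1): OLD=9527577311/67108864 → NEW=255, ERR=-7585183009/67108864
(3,2): OLD=46765033101/536870912 → NEW=0, ERR=46765033101/536870912
(3,3): OLD=348162960587/2147483648 → NEW=255, ERR=-199445369653/2147483648
(3,4): OLD=24221557059451/274877906944 → NEW=0, ERR=24221557059451/274877906944
(3,5): OLD=434608198324897/2199023255552 → NEW=255, ERR=-126142731840863/2199023255552
(3,6): OLD=5944787224051711/35184372088832 → NEW=255, ERR=-3027227658600449/35184372088832
(4,0): OLD=92935416789/1073741824 → NEW=0, ERR=92935416789/1073741824
(4,1): OLD=2209799028049/17179869184 → NEW=255, ERR=-2171067613871/17179869184
(4,2): OLD=18816663017311/274877906944 → NEW=0, ERR=18816663017311/274877906944
(4,3): OLD=375795428156357/2199023255552 → NEW=255, ERR=-184955502009403/2199023255552
(4,4): OLD=2448467454461119/17592186044416 → NEW=255, ERR=-2037539986864961/17592186044416
(4,5): OLD=70806438415798847/562949953421312 → NEW=0, ERR=70806438415798847/562949953421312
(4,6): OLD=2148714957385867369/9007199254740992 → NEW=255, ERR=-148120852573085591/9007199254740992
(5,0): OLD=20437961894531/274877906944 → NEW=0, ERR=20437961894531/274877906944
(5,1): OLD=240315168995073/2199023255552 → NEW=0, ERR=240315168995073/2199023255552
(5,2): OLD=2894524910812631/17592186044416 → NEW=255, ERR=-1591482530513449/17592186044416
(5,3): OLD=10513047499413203/140737488355328 → NEW=0, ERR=10513047499413203/140737488355328
(5,4): OLD=1664653512124133937/9007199254740992 → NEW=255, ERR=-632182297834819023/9007199254740992
(5,5): OLD=14287346786298616097/72057594037927936 → NEW=255, ERR=-4087339693373007583/72057594037927936
(5,6): OLD=223558057155766722511/1152921504606846976 → NEW=255, ERR=-70436926518979256369/1152921504606846976
Row 0: .#.####
Row 1: ..#.#.#
Row 2: .#.####
Row 3: .#.#.##
Row 4: .#.##.#
Row 5: ..#.###

Answer: .#.####
..#.#.#
.#.####
.#.#.##
.#.##.#
..#.###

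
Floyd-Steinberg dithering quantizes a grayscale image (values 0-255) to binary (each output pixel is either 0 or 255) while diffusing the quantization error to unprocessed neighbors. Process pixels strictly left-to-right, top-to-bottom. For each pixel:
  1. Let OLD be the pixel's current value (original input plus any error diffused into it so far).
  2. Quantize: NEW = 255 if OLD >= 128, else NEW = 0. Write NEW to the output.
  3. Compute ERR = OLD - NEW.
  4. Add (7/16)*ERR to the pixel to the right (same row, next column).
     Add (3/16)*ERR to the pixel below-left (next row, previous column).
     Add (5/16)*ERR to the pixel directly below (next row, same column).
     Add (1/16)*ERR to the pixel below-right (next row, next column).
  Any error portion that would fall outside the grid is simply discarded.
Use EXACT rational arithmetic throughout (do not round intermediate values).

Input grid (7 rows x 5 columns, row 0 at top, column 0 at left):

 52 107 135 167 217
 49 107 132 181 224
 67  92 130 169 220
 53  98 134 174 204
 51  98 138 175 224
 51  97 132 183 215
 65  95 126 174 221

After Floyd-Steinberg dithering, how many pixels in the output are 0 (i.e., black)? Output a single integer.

Answer: 16

Derivation:
(0,0): OLD=52 → NEW=0, ERR=52
(0,1): OLD=519/4 → NEW=255, ERR=-501/4
(0,2): OLD=5133/64 → NEW=0, ERR=5133/64
(0,3): OLD=206939/1024 → NEW=255, ERR=-54181/1024
(0,4): OLD=3176061/16384 → NEW=255, ERR=-1001859/16384
(1,0): OLD=2673/64 → NEW=0, ERR=2673/64
(1,1): OLD=53463/512 → NEW=0, ERR=53463/512
(1,2): OLD=3031011/16384 → NEW=255, ERR=-1146909/16384
(1,3): OLD=8348423/65536 → NEW=0, ERR=8348423/65536
(1,4): OLD=269815221/1048576 → NEW=255, ERR=2428341/1048576
(2,0): OLD=816173/8192 → NEW=0, ERR=816173/8192
(2,1): OLD=41341311/262144 → NEW=255, ERR=-25505409/262144
(2,2): OLD=402523069/4194304 → NEW=0, ERR=402523069/4194304
(2,3): OLD=16566086247/67108864 → NEW=255, ERR=-546674073/67108864
(2,4): OLD=241722337041/1073741824 → NEW=255, ERR=-32081828079/1073741824
(3,0): OLD=276369565/4194304 → NEW=0, ERR=276369565/4194304
(3,1): OLD=4048136345/33554432 → NEW=0, ERR=4048136345/33554432
(3,2): OLD=224587751843/1073741824 → NEW=255, ERR=-49216413277/1073741824
(3,3): OLD=325981105083/2147483648 → NEW=255, ERR=-221627225157/2147483648
(3,4): OLD=5119684199847/34359738368 → NEW=255, ERR=-3642049083993/34359738368
(4,0): OLD=50579608147/536870912 → NEW=0, ERR=50579608147/536870912
(4,1): OLD=2962544878099/17179869184 → NEW=255, ERR=-1418321763821/17179869184
(4,2): OLD=20821178154237/274877906944 → NEW=0, ERR=20821178154237/274877906944
(4,3): OLD=673556382607635/4398046511104 → NEW=255, ERR=-447945477723885/4398046511104
(4,4): OLD=9842176380852485/70368744177664 → NEW=255, ERR=-8101853384451835/70368744177664
(5,0): OLD=17856545266201/274877906944 → NEW=0, ERR=17856545266201/274877906944
(5,1): OLD=263250440584395/2199023255552 → NEW=0, ERR=263250440584395/2199023255552
(5,2): OLD=12932947847262307/70368744177664 → NEW=255, ERR=-5011081918042013/70368744177664
(5,3): OLD=29037783190531117/281474976710656 → NEW=0, ERR=29037783190531117/281474976710656
(5,4): OLD=980832823955009119/4503599627370496 → NEW=255, ERR=-167585081024467361/4503599627370496
(6,0): OLD=3790997318175305/35184372088832 → NEW=0, ERR=3790997318175305/35184372088832
(6,1): OLD=191692553932028167/1125899906842624 → NEW=255, ERR=-95411922312840953/1125899906842624
(6,2): OLD=1684281826427065917/18014398509481984 → NEW=0, ERR=1684281826427065917/18014398509481984
(6,3): OLD=67940290913044898655/288230376151711744 → NEW=255, ERR=-5558455005641596065/288230376151711744
(6,4): OLD=956380889092235862617/4611686018427387904 → NEW=255, ERR=-219599045606748052903/4611686018427387904
Output grid:
  Row 0: .#.##  (2 black, running=2)
  Row 1: ..#.#  (3 black, running=5)
  Row 2: .#.##  (2 black, running=7)
  Row 3: ..###  (2 black, running=9)
  Row 4: .#.##  (2 black, running=11)
  Row 5: ..#.#  (3 black, running=14)
  Row 6: .#.##  (2 black, running=16)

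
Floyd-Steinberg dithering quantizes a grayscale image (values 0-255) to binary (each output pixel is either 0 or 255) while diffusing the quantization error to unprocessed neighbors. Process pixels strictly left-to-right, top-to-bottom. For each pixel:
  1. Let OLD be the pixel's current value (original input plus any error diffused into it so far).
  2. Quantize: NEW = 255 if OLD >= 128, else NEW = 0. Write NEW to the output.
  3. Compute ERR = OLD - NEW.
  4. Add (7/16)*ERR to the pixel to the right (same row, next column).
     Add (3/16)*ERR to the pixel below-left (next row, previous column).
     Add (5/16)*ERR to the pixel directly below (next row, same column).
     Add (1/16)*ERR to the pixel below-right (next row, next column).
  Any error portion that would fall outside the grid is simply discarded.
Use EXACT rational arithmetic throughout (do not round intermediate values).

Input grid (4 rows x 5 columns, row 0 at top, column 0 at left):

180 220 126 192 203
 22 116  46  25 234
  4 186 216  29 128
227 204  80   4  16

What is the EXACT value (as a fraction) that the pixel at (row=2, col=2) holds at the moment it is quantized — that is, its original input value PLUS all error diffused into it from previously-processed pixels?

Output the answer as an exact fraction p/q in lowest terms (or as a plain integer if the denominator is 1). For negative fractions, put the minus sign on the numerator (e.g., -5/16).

Answer: 4452991237/16777216

Derivation:
(0,0): OLD=180 → NEW=255, ERR=-75
(0,1): OLD=2995/16 → NEW=255, ERR=-1085/16
(0,2): OLD=24661/256 → NEW=0, ERR=24661/256
(0,3): OLD=959059/4096 → NEW=255, ERR=-85421/4096
(0,4): OLD=12705861/65536 → NEW=255, ERR=-4005819/65536
(1,0): OLD=-3623/256 → NEW=0, ERR=-3623/256
(1,1): OLD=208879/2048 → NEW=0, ERR=208879/2048
(1,2): OLD=7377819/65536 → NEW=0, ERR=7377819/65536
(1,3): OLD=16330303/262144 → NEW=0, ERR=16330303/262144
(1,4): OLD=1010195933/4194304 → NEW=255, ERR=-59351587/4194304
(2,0): OLD=612789/32768 → NEW=0, ERR=612789/32768
(2,1): OLD=258240791/1048576 → NEW=255, ERR=-9146089/1048576
(2,2): OLD=4452991237/16777216 → NEW=255, ERR=174801157/16777216
Target (2,2): original=216, with diffused error = 4452991237/16777216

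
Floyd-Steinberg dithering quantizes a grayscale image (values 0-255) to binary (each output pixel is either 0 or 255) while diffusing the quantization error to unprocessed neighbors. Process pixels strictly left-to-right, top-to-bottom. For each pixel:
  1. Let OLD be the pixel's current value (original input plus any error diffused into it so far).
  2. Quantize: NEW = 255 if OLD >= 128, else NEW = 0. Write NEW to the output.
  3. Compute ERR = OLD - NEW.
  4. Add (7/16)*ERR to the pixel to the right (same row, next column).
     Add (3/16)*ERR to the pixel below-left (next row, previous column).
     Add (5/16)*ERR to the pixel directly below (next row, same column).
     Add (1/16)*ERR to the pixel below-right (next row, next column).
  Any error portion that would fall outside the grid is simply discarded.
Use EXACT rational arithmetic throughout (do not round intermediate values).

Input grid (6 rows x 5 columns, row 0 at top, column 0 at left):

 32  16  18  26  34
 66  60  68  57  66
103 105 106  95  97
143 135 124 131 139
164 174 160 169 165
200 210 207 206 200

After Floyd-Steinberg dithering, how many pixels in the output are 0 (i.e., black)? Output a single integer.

Answer: 16

Derivation:
(0,0): OLD=32 → NEW=0, ERR=32
(0,1): OLD=30 → NEW=0, ERR=30
(0,2): OLD=249/8 → NEW=0, ERR=249/8
(0,3): OLD=5071/128 → NEW=0, ERR=5071/128
(0,4): OLD=105129/2048 → NEW=0, ERR=105129/2048
(1,0): OLD=653/8 → NEW=0, ERR=653/8
(1,1): OLD=7227/64 → NEW=0, ERR=7227/64
(1,2): OLD=279415/2048 → NEW=255, ERR=-242825/2048
(1,3): OLD=238203/8192 → NEW=0, ERR=238203/8192
(1,4): OLD=12745297/131072 → NEW=0, ERR=12745297/131072
(2,0): OLD=153273/1024 → NEW=255, ERR=-107847/1024
(2,1): OLD=2525795/32768 → NEW=0, ERR=2525795/32768
(2,2): OLD=60387753/524288 → NEW=0, ERR=60387753/524288
(2,3): OLD=1386637355/8388608 → NEW=255, ERR=-752457685/8388608
(2,4): OLD=12074330733/134217728 → NEW=0, ERR=12074330733/134217728
(3,0): OLD=65295049/524288 → NEW=0, ERR=65295049/524288
(3,1): OLD=958768309/4194304 → NEW=255, ERR=-110779211/4194304
(3,2): OLD=18312340023/134217728 → NEW=255, ERR=-15913180617/134217728
(3,3): OLD=20176716967/268435456 → NEW=0, ERR=20176716967/268435456
(3,4): OLD=834902134323/4294967296 → NEW=255, ERR=-260314526157/4294967296
(4,0): OLD=13285318023/67108864 → NEW=255, ERR=-3827442297/67108864
(4,1): OLD=271329279527/2147483648 → NEW=0, ERR=271329279527/2147483648
(4,2): OLD=6551330897385/34359738368 → NEW=255, ERR=-2210402386455/34359738368
(4,3): OLD=80027691835047/549755813888 → NEW=255, ERR=-60160040706393/549755813888
(4,4): OLD=904955683327505/8796093022208 → NEW=0, ERR=904955683327505/8796093022208
(5,0): OLD=7073544744661/34359738368 → NEW=255, ERR=-1688188539179/34359738368
(5,1): OLD=58373442944479/274877906944 → NEW=255, ERR=-11720423326241/274877906944
(5,2): OLD=1368853311553015/8796093022208 → NEW=255, ERR=-874150409110025/8796093022208
(5,3): OLD=5052267629991497/35184372088832 → NEW=255, ERR=-3919747252660663/35184372088832
(5,4): OLD=99400630976978707/562949953421312 → NEW=255, ERR=-44151607145455853/562949953421312
Output grid:
  Row 0: .....  (5 black, running=5)
  Row 1: ..#..  (4 black, running=9)
  Row 2: #..#.  (3 black, running=12)
  Row 3: .##.#  (2 black, running=14)
  Row 4: #.##.  (2 black, running=16)
  Row 5: #####  (0 black, running=16)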